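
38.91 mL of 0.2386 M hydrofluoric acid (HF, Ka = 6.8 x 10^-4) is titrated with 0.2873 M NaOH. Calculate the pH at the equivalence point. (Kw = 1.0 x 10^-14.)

n(HF) = 0.2386 x 0.03891 = 0.009284 mol; V(NaOH) at equivalence = 0.009284/0.2873 = 0.03231 L.
At equivalence all the acid is converted to F-; total volume = 0.03891 + 0.03231 = 0.07122 L, so [F-] = 0.009284/0.07122 = 0.1303 M.
Kb = Kw/Ka = 1.0e-14 / 6.8 x 10^-4 = 1.47e-11.
[OH^-] = sqrt(Kb x [F-]) = sqrt(1.47e-11 x 0.1303) = 1.38e-6 M.
pOH = 5.86, so pH = 14.00 - 5.86 = 8.14.

8.14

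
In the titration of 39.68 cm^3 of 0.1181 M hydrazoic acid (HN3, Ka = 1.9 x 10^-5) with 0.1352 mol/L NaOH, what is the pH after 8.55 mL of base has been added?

Initial n(HN3) = 0.1181 x 0.03968 = 0.004686 mol.
n(NaOH) added = 0.1352 x 0.008550 = 0.001156 mol, converting that many moles of HN3 to N3-.
Remaining n(HN3) = 0.003530 mol; n(N3-) = 0.001156 mol.
By Henderson-Hasselbalch, pH = pKa + log([A^-]/[HA]) = 4.72 + log(0.001156/0.003530) = 4.72 + (-0.48) = 4.24.

4.24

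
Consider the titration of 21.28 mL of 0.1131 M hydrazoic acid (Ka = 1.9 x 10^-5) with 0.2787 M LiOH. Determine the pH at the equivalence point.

n(HN3) = 0.1131 x 0.02128 = 0.002407 mol; V(LiOH) at equivalence = 0.002407/0.2787 = 0.008636 L.
At equivalence all the acid is converted to N3-; total volume = 0.02128 + 0.008636 = 0.02992 L, so [N3-] = 0.002407/0.02992 = 0.08045 M.
Kb = Kw/Ka = 1.0e-14 / 1.9 x 10^-5 = 5.26e-10.
[OH^-] = sqrt(Kb x [N3-]) = sqrt(5.26e-10 x 0.08045) = 6.51e-6 M.
pOH = 5.19, so pH = 14.00 - 5.19 = 8.81.

8.81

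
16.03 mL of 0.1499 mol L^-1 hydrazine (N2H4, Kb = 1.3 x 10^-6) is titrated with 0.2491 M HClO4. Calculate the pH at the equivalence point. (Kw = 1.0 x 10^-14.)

4.57

n(N2H4) = 0.1499 x 0.01603 = 0.002403 mol; V(HClO4) at equivalence = 0.002403/0.2491 = 0.009646 L.
At equivalence the base is fully converted to N2H5+; total volume = 0.02568 L, so [N2H5+] = 0.002403/0.02568 = 0.09358 M.
Ka(N2H5+) = Kw/Kb = 1.0e-14 / 1.3 x 10^-6 = 7.69e-9.
[H^+] = sqrt(Ka x [N2H5+]) = sqrt(7.69e-9 x 0.09358) = 2.68e-5 M.
pH = -log(2.68e-5) = 4.57.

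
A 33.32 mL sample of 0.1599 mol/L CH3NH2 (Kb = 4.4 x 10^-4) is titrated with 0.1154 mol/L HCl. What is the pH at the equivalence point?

n(CH3NH2) = 0.1599 x 0.03332 = 0.005328 mol; V(HCl) at equivalence = 0.005328/0.1154 = 0.04617 L.
At equivalence the base is fully converted to CH3NH3+; total volume = 0.07949 L, so [CH3NH3+] = 0.005328/0.07949 = 0.06703 M.
Ka(CH3NH3+) = Kw/Kb = 1.0e-14 / 4.4 x 10^-4 = 2.27e-11.
[H^+] = sqrt(Ka x [CH3NH3+]) = sqrt(2.27e-11 x 0.06703) = 1.23e-6 M.
pH = -log(1.23e-6) = 5.91.

5.91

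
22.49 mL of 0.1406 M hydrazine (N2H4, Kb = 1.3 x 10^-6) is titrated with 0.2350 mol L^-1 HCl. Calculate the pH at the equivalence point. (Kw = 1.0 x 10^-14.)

n(N2H4) = 0.1406 x 0.02249 = 0.003162 mol; V(HCl) at equivalence = 0.003162/0.2350 = 0.01346 L.
At equivalence the base is fully converted to N2H5+; total volume = 0.03595 L, so [N2H5+] = 0.003162/0.03595 = 0.08797 M.
Ka(N2H5+) = Kw/Kb = 1.0e-14 / 1.3 x 10^-6 = 7.69e-9.
[H^+] = sqrt(Ka x [N2H5+]) = sqrt(7.69e-9 x 0.08797) = 2.60e-5 M.
pH = -log(2.60e-5) = 4.58.

4.58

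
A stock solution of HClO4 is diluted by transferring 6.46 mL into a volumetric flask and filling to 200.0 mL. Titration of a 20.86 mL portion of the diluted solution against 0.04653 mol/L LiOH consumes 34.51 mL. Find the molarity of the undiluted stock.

2.38 M

n(LiOH) = 0.04653 x 0.03451 = 0.001606 mol.
n(HClO4) in the aliquot = 0.001606 mol.
[diluted HClO4] = 0.001606 / 0.02086 = 0.07698 M.
Dilution factor = 200.0/6.460 = 30.96, so [stock] = 0.07698 x 30.96 = 2.38 M.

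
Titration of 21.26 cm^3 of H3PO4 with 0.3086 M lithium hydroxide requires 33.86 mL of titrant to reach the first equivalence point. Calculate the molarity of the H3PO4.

0.491 M

n(LiOH) = 0.3086 x 0.03386 = 0.01045 mol.
At the first equivalence point, 1 mol OH^- react per mol H3PO4, so n(H3PO4) = 0.01045 / 1 = 0.01045 mol.
[H3PO4] = 0.01045 / 0.02126 L = 0.491 M.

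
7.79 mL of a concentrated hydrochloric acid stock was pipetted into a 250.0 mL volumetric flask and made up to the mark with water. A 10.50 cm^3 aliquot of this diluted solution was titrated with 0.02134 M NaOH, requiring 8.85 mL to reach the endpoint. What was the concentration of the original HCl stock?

n(NaOH) = 0.02134 x 0.008850 = 0.0001889 mol.
n(HCl) in the aliquot = 0.0001889 mol.
[diluted HCl] = 0.0001889 / 0.01050 = 0.01799 M.
Dilution factor = 250.0/7.790 = 32.09, so [stock] = 0.01799 x 32.09 = 0.577 M.

0.577 M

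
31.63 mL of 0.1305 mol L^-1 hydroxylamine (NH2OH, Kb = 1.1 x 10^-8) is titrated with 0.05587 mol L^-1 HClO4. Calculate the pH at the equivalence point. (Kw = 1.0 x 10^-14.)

n(NH2OH) = 0.1305 x 0.03163 = 0.004128 mol; V(HClO4) at equivalence = 0.004128/0.05587 = 0.07388 L.
At equivalence the base is fully converted to NH3OH+; total volume = 0.1055 L, so [NH3OH+] = 0.004128/0.1055 = 0.03912 M.
Ka(NH3OH+) = Kw/Kb = 1.0e-14 / 1.1 x 10^-8 = 9.09e-7.
[H^+] = sqrt(Ka x [NH3OH+]) = sqrt(9.09e-7 x 0.03912) = 0.000189 M.
pH = -log(0.000189) = 3.72.

3.72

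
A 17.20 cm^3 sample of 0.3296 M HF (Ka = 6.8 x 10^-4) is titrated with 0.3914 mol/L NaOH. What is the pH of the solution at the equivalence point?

n(HF) = 0.3296 x 0.01720 = 0.005669 mol; V(NaOH) at equivalence = 0.005669/0.3914 = 0.01448 L.
At equivalence all the acid is converted to F-; total volume = 0.01720 + 0.01448 = 0.03168 L, so [F-] = 0.005669/0.03168 = 0.1789 M.
Kb = Kw/Ka = 1.0e-14 / 6.8 x 10^-4 = 1.47e-11.
[OH^-] = sqrt(Kb x [F-]) = sqrt(1.47e-11 x 0.1789) = 1.62e-6 M.
pOH = 5.79, so pH = 14.00 - 5.79 = 8.21.

8.21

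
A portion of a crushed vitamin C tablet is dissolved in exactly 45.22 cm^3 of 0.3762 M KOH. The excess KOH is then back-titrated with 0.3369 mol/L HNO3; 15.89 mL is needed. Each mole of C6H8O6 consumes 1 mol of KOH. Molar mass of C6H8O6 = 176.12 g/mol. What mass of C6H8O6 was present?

Total n(KOH) added = 0.3762 x 0.04522 = 0.01701 mol.
n(HNO3) used = 0.3369 x 0.01589 = 0.005353 mol, which equals the excess n(KOH).
So n(KOH) consumed by the sample = 0.01701 - 0.005353 = 0.01166 mol.
n(C6H8O6) = 0.01166 / 1 = 0.01166 mol.
mass = 0.01166 mol x 176.12 g/mol = 2.05 g.

2.05 g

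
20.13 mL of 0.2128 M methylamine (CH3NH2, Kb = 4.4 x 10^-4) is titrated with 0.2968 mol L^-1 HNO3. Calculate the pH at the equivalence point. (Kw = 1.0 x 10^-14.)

5.78

n(CH3NH2) = 0.2128 x 0.02013 = 0.004284 mol; V(HNO3) at equivalence = 0.004284/0.2968 = 0.01443 L.
At equivalence the base is fully converted to CH3NH3+; total volume = 0.03456 L, so [CH3NH3+] = 0.004284/0.03456 = 0.1239 M.
Ka(CH3NH3+) = Kw/Kb = 1.0e-14 / 4.4 x 10^-4 = 2.27e-11.
[H^+] = sqrt(Ka x [CH3NH3+]) = sqrt(2.27e-11 x 0.1239) = 1.68e-6 M.
pH = -log(1.68e-6) = 5.78.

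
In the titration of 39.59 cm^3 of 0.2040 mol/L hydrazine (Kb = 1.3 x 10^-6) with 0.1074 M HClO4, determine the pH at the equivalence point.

4.63

n(N2H4) = 0.2040 x 0.03959 = 0.008076 mol; V(HClO4) at equivalence = 0.008076/0.1074 = 0.07520 L.
At equivalence the base is fully converted to N2H5+; total volume = 0.1148 L, so [N2H5+] = 0.008076/0.1148 = 0.07036 M.
Ka(N2H5+) = Kw/Kb = 1.0e-14 / 1.3 x 10^-6 = 7.69e-9.
[H^+] = sqrt(Ka x [N2H5+]) = sqrt(7.69e-9 x 0.07036) = 2.33e-5 M.
pH = -log(2.33e-5) = 4.63.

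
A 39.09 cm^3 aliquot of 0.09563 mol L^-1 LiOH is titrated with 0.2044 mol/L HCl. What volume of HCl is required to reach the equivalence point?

18.3 mL

n(LiOH) = 0.09563 mol/L x 0.03909 L = 0.003738 mol.
At equivalence n(HCl) = n(LiOH) = 0.003738 mol.
V(HCl) = 0.003738 / 0.2044 = 0.01829 L = 18.3 mL.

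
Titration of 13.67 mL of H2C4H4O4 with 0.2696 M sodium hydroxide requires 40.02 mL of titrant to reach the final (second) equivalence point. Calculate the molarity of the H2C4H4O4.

n(NaOH) = 0.2696 x 0.04002 = 0.01079 mol.
At the final (second) equivalence point, 2 mol OH^- react per mol H2C4H4O4, so n(H2C4H4O4) = 0.01079 / 2 = 0.005395 mol.
[H2C4H4O4] = 0.005395 / 0.01367 L = 0.395 M.

0.395 M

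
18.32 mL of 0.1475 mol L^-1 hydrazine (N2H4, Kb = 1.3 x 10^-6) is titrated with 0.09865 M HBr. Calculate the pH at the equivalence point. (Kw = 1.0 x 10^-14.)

n(N2H4) = 0.1475 x 0.01832 = 0.002702 mol; V(HBr) at equivalence = 0.002702/0.09865 = 0.02739 L.
At equivalence the base is fully converted to N2H5+; total volume = 0.04571 L, so [N2H5+] = 0.002702/0.04571 = 0.05911 M.
Ka(N2H5+) = Kw/Kb = 1.0e-14 / 1.3 x 10^-6 = 7.69e-9.
[H^+] = sqrt(Ka x [N2H5+]) = sqrt(7.69e-9 x 0.05911) = 2.13e-5 M.
pH = -log(2.13e-5) = 4.67.

4.67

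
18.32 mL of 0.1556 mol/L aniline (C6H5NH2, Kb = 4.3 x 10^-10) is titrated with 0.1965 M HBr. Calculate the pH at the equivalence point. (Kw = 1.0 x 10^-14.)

n(C6H5NH2) = 0.1556 x 0.01832 = 0.002851 mol; V(HBr) at equivalence = 0.002851/0.1965 = 0.01451 L.
At equivalence the base is fully converted to C6H5NH3+; total volume = 0.03283 L, so [C6H5NH3+] = 0.002851/0.03283 = 0.08684 M.
Ka(C6H5NH3+) = Kw/Kb = 1.0e-14 / 4.3 x 10^-10 = 2.33e-5.
[H^+] = sqrt(Ka x [C6H5NH3+]) = sqrt(2.33e-5 x 0.08684) = 0.00142 M.
pH = -log(0.00142) = 2.85.

2.85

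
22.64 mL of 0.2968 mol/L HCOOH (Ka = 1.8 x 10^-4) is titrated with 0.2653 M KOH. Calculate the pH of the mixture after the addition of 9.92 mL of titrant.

3.55

Initial n(HCOOH) = 0.2968 x 0.02264 = 0.006720 mol.
n(KOH) added = 0.2653 x 0.009920 = 0.002632 mol, converting that many moles of HCOOH to HCOO-.
Remaining n(HCOOH) = 0.004088 mol; n(HCOO-) = 0.002632 mol.
By Henderson-Hasselbalch, pH = pKa + log([A^-]/[HA]) = 3.74 + log(0.002632/0.004088) = 3.74 + (-0.19) = 3.55.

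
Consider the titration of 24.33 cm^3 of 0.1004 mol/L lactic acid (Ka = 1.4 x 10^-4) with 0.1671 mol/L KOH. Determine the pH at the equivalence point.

n(HC3H5O3) = 0.1004 x 0.02433 = 0.002443 mol; V(KOH) at equivalence = 0.002443/0.1671 = 0.01462 L.
At equivalence all the acid is converted to C3H5O3-; total volume = 0.02433 + 0.01462 = 0.03895 L, so [C3H5O3-] = 0.002443/0.03895 = 0.06272 M.
Kb = Kw/Ka = 1.0e-14 / 1.4 x 10^-4 = 7.14e-11.
[OH^-] = sqrt(Kb x [C3H5O3-]) = sqrt(7.14e-11 x 0.06272) = 2.12e-6 M.
pOH = 5.67, so pH = 14.00 - 5.67 = 8.33.

8.33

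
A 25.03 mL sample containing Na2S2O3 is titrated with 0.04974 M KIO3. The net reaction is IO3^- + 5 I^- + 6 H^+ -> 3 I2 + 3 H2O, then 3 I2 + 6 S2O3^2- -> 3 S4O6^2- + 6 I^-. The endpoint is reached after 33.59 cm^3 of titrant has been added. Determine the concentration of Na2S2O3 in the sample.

n(KIO3) = 0.04974 x 0.03359 = 0.001671 mol.
From the balanced equation, 1 mol KIO3 reacts with 6 mol Na2S2O3, so n(Na2S2O3) = 0.001671 x 6/1 = 0.01002 mol.
[Na2S2O3] = 0.01002 / 0.02503 L = 0.401 M.

0.401 M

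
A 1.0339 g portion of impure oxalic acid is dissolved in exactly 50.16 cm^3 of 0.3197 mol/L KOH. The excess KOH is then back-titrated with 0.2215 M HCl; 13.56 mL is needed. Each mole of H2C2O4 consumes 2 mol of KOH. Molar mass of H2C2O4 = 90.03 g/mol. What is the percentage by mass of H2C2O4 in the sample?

Total n(KOH) added = 0.3197 x 0.05016 = 0.01604 mol.
n(HCl) used = 0.2215 x 0.01356 = 0.003004 mol, which equals the excess n(KOH).
So n(KOH) consumed by the sample = 0.01604 - 0.003004 = 0.01303 mol.
n(H2C2O4) = 0.01303 / 2 = 0.006516 mol.
mass H2C2O4 = 0.006516 x 90.03 = 0.5867 g, so %H2C2O4 = 0.5867/1.0339 x 100 = 56.7%.

56.7%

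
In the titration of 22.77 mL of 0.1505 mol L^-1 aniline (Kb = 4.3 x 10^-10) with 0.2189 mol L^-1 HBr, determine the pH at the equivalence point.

n(C6H5NH2) = 0.1505 x 0.02277 = 0.003427 mol; V(HBr) at equivalence = 0.003427/0.2189 = 0.01566 L.
At equivalence the base is fully converted to C6H5NH3+; total volume = 0.03843 L, so [C6H5NH3+] = 0.003427/0.03843 = 0.08918 M.
Ka(C6H5NH3+) = Kw/Kb = 1.0e-14 / 4.3 x 10^-10 = 2.33e-5.
[H^+] = sqrt(Ka x [C6H5NH3+]) = sqrt(2.33e-5 x 0.08918) = 0.00144 M.
pH = -log(0.00144) = 2.84.

2.84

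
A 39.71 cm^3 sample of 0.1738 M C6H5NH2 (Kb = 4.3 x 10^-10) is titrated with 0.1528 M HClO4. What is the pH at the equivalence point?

2.86

n(C6H5NH2) = 0.1738 x 0.03971 = 0.006902 mol; V(HClO4) at equivalence = 0.006902/0.1528 = 0.04517 L.
At equivalence the base is fully converted to C6H5NH3+; total volume = 0.08488 L, so [C6H5NH3+] = 0.006902/0.08488 = 0.08131 M.
Ka(C6H5NH3+) = Kw/Kb = 1.0e-14 / 4.3 x 10^-10 = 2.33e-5.
[H^+] = sqrt(Ka x [C6H5NH3+]) = sqrt(2.33e-5 x 0.08131) = 0.00138 M.
pH = -log(0.00138) = 2.86.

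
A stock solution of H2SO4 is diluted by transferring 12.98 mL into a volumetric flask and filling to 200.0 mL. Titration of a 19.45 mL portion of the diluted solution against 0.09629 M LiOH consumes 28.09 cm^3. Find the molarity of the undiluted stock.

1.07 M

n(LiOH) = 0.09629 x 0.02809 = 0.002705 mol.
n(H2SO4) in the aliquot = 0.002705 x 1/2 = 0.001352 mol.
[diluted H2SO4] = 0.001352 / 0.01945 = 0.06953 M.
Dilution factor = 200.0/12.98 = 15.41, so [stock] = 0.06953 x 15.41 = 1.07 M.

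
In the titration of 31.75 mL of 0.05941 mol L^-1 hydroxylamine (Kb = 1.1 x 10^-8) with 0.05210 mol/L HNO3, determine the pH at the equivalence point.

n(NH2OH) = 0.05941 x 0.03175 = 0.001886 mol; V(HNO3) at equivalence = 0.001886/0.05210 = 0.03620 L.
At equivalence the base is fully converted to NH3OH+; total volume = 0.06795 L, so [NH3OH+] = 0.001886/0.06795 = 0.02776 M.
Ka(NH3OH+) = Kw/Kb = 1.0e-14 / 1.1 x 10^-8 = 9.09e-7.
[H^+] = sqrt(Ka x [NH3OH+]) = sqrt(9.09e-7 x 0.02776) = 0.000159 M.
pH = -log(0.000159) = 3.80.

3.80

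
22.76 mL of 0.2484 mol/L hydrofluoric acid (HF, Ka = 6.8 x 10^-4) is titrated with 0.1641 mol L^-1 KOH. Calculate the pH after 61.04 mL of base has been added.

12.72

n(acid) = 0.2484 x 0.02276 = 0.005654 mol; n(KOH) added = 0.1641 x 0.06104 = 0.01002 mol.
Base is in excess by 0.01002 - 0.005654 = 0.004363 mol in a total volume of 0.08380 L.
[OH^-] = 0.004363/0.08380 = 0.05207 M, so pOH = 1.28 and pH = 14.00 - 1.28 = 12.72.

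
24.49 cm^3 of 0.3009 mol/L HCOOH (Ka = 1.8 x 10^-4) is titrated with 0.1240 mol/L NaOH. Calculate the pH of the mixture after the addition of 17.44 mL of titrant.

3.36

Initial n(HCOOH) = 0.3009 x 0.02449 = 0.007369 mol.
n(NaOH) added = 0.1240 x 0.01744 = 0.002163 mol, converting that many moles of HCOOH to HCOO-.
Remaining n(HCOOH) = 0.005206 mol; n(HCOO-) = 0.002163 mol.
By Henderson-Hasselbalch, pH = pKa + log([A^-]/[HA]) = 3.74 + log(0.002163/0.005206) = 3.74 + (-0.38) = 3.36.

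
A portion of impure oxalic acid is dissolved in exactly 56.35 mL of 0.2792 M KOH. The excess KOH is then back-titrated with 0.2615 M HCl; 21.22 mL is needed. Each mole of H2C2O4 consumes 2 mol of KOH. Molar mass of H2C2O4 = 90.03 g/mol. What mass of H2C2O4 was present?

Total n(KOH) added = 0.2792 x 0.05635 = 0.01573 mol.
n(HCl) used = 0.2615 x 0.02122 = 0.005549 mol, which equals the excess n(KOH).
So n(KOH) consumed by the sample = 0.01573 - 0.005549 = 0.01018 mol.
n(H2C2O4) = 0.01018 / 2 = 0.005092 mol.
mass = 0.005092 mol x 90.03 g/mol = 0.458 g.

0.458 g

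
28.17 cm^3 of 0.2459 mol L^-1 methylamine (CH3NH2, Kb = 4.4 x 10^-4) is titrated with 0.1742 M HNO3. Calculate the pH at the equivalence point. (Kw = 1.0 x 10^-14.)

n(CH3NH2) = 0.2459 x 0.02817 = 0.006927 mol; V(HNO3) at equivalence = 0.006927/0.1742 = 0.03976 L.
At equivalence the base is fully converted to CH3NH3+; total volume = 0.06793 L, so [CH3NH3+] = 0.006927/0.06793 = 0.1020 M.
Ka(CH3NH3+) = Kw/Kb = 1.0e-14 / 4.4 x 10^-4 = 2.27e-11.
[H^+] = sqrt(Ka x [CH3NH3+]) = sqrt(2.27e-11 x 0.1020) = 1.52e-6 M.
pH = -log(1.52e-6) = 5.82.

5.82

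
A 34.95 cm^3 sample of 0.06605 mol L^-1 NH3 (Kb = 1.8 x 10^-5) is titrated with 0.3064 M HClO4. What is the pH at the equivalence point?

5.26

n(NH3) = 0.06605 x 0.03495 = 0.002308 mol; V(HClO4) at equivalence = 0.002308/0.3064 = 0.007534 L.
At equivalence the base is fully converted to NH4+; total volume = 0.04248 L, so [NH4+] = 0.002308/0.04248 = 0.05434 M.
Ka(NH4+) = Kw/Kb = 1.0e-14 / 1.8 x 10^-5 = 5.56e-10.
[H^+] = sqrt(Ka x [NH4+]) = sqrt(5.56e-10 x 0.05434) = 5.49e-6 M.
pH = -log(5.49e-6) = 5.26.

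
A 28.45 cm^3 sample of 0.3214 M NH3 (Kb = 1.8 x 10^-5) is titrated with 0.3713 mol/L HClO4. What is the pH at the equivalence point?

5.01

n(NH3) = 0.3214 x 0.02845 = 0.009144 mol; V(HClO4) at equivalence = 0.009144/0.3713 = 0.02463 L.
At equivalence the base is fully converted to NH4+; total volume = 0.05308 L, so [NH4+] = 0.009144/0.05308 = 0.1723 M.
Ka(NH4+) = Kw/Kb = 1.0e-14 / 1.8 x 10^-5 = 5.56e-10.
[H^+] = sqrt(Ka x [NH4+]) = sqrt(5.56e-10 x 0.1723) = 9.78e-6 M.
pH = -log(9.78e-6) = 5.01.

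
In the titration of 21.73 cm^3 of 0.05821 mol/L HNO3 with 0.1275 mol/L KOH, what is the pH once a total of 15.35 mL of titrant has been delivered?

12.27

n(acid) = 0.05821 x 0.02173 = 0.001265 mol; n(KOH) added = 0.1275 x 0.01535 = 0.001957 mol.
Base is in excess by 0.001957 - 0.001265 = 0.0006922 mol in a total volume of 0.03708 L.
[OH^-] = 0.0006922/0.03708 = 0.01867 M, so pOH = 1.73 and pH = 14.00 - 1.73 = 12.27.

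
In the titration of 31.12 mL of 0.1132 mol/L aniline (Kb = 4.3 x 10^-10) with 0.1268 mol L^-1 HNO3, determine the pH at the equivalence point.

n(C6H5NH2) = 0.1132 x 0.03112 = 0.003523 mol; V(HNO3) at equivalence = 0.003523/0.1268 = 0.02778 L.
At equivalence the base is fully converted to C6H5NH3+; total volume = 0.05890 L, so [C6H5NH3+] = 0.003523/0.05890 = 0.05981 M.
Ka(C6H5NH3+) = Kw/Kb = 1.0e-14 / 4.3 x 10^-10 = 2.33e-5.
[H^+] = sqrt(Ka x [C6H5NH3+]) = sqrt(2.33e-5 x 0.05981) = 0.00118 M.
pH = -log(0.00118) = 2.93.

2.93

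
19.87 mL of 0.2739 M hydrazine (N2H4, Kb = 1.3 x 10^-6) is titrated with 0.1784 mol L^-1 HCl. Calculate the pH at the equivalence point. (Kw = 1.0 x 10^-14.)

4.54

n(N2H4) = 0.2739 x 0.01987 = 0.005442 mol; V(HCl) at equivalence = 0.005442/0.1784 = 0.03051 L.
At equivalence the base is fully converted to N2H5+; total volume = 0.05038 L, so [N2H5+] = 0.005442/0.05038 = 0.1080 M.
Ka(N2H5+) = Kw/Kb = 1.0e-14 / 1.3 x 10^-6 = 7.69e-9.
[H^+] = sqrt(Ka x [N2H5+]) = sqrt(7.69e-9 x 0.1080) = 2.88e-5 M.
pH = -log(2.88e-5) = 4.54.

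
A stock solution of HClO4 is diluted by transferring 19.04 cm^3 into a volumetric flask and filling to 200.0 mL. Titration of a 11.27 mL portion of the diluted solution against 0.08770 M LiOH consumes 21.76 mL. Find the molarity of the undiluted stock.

n(LiOH) = 0.08770 x 0.02176 = 0.001908 mol.
n(HClO4) in the aliquot = 0.001908 mol.
[diluted HClO4] = 0.001908 / 0.01127 = 0.1693 M.
Dilution factor = 200.0/19.04 = 10.50, so [stock] = 0.1693 x 10.50 = 1.78 M.

1.78 M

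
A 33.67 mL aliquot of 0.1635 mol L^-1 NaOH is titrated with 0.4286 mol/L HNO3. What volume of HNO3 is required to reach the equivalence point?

12.8 mL

n(NaOH) = 0.1635 mol/L x 0.03367 L = 0.005505 mol.
At equivalence n(HNO3) = n(NaOH) = 0.005505 mol.
V(HNO3) = 0.005505 / 0.4286 = 0.01284 L = 12.8 mL.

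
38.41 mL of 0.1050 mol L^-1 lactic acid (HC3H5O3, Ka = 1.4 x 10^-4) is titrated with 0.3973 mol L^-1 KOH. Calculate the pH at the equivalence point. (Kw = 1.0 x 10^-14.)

8.39

n(HC3H5O3) = 0.1050 x 0.03841 = 0.004033 mol; V(KOH) at equivalence = 0.004033/0.3973 = 0.01015 L.
At equivalence all the acid is converted to C3H5O3-; total volume = 0.03841 + 0.01015 = 0.04856 L, so [C3H5O3-] = 0.004033/0.04856 = 0.08305 M.
Kb = Kw/Ka = 1.0e-14 / 1.4 x 10^-4 = 7.14e-11.
[OH^-] = sqrt(Kb x [C3H5O3-]) = sqrt(7.14e-11 x 0.08305) = 2.44e-6 M.
pOH = 5.61, so pH = 14.00 - 5.61 = 8.39.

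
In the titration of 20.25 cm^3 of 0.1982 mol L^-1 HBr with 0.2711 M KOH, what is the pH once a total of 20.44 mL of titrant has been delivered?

12.57

n(acid) = 0.1982 x 0.02025 = 0.004014 mol; n(KOH) added = 0.2711 x 0.02044 = 0.005541 mol.
Base is in excess by 0.005541 - 0.004014 = 0.001528 mol in a total volume of 0.04069 L.
[OH^-] = 0.001528/0.04069 = 0.03755 M, so pOH = 1.43 and pH = 14.00 - 1.43 = 12.57.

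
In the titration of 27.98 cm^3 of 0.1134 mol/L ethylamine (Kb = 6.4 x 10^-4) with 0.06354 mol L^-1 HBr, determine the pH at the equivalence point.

n(C2H5NH2) = 0.1134 x 0.02798 = 0.003173 mol; V(HBr) at equivalence = 0.003173/0.06354 = 0.04994 L.
At equivalence the base is fully converted to C2H5NH3+; total volume = 0.07792 L, so [C2H5NH3+] = 0.003173/0.07792 = 0.04072 M.
Ka(C2H5NH3+) = Kw/Kb = 1.0e-14 / 6.4 x 10^-4 = 1.56e-11.
[H^+] = sqrt(Ka x [C2H5NH3+]) = sqrt(1.56e-11 x 0.04072) = 7.98e-7 M.
pH = -log(7.98e-7) = 6.10.

6.10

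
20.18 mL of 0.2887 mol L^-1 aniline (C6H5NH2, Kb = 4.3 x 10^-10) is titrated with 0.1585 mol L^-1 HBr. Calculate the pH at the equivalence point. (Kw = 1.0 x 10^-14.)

2.81

n(C6H5NH2) = 0.2887 x 0.02018 = 0.005826 mol; V(HBr) at equivalence = 0.005826/0.1585 = 0.03676 L.
At equivalence the base is fully converted to C6H5NH3+; total volume = 0.05694 L, so [C6H5NH3+] = 0.005826/0.05694 = 0.1023 M.
Ka(C6H5NH3+) = Kw/Kb = 1.0e-14 / 4.3 x 10^-10 = 2.33e-5.
[H^+] = sqrt(Ka x [C6H5NH3+]) = sqrt(2.33e-5 x 0.1023) = 0.00154 M.
pH = -log(0.00154) = 2.81.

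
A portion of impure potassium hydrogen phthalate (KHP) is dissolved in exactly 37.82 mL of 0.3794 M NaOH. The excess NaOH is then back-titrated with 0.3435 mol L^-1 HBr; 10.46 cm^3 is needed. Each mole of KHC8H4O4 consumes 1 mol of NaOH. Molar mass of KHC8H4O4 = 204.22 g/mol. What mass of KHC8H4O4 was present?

Total n(NaOH) added = 0.3794 x 0.03782 = 0.01435 mol.
n(HBr) used = 0.3435 x 0.01046 = 0.003593 mol, which equals the excess n(NaOH).
So n(NaOH) consumed by the sample = 0.01435 - 0.003593 = 0.01076 mol.
n(KHC8H4O4) = 0.01076 / 1 = 0.01076 mol.
mass = 0.01076 mol x 204.22 g/mol = 2.20 g.

2.20 g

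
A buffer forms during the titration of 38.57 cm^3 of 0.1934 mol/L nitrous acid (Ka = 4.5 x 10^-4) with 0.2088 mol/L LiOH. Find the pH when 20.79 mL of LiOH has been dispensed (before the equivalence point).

3.49

Initial n(HNO2) = 0.1934 x 0.03857 = 0.007459 mol.
n(LiOH) added = 0.2088 x 0.02079 = 0.004341 mol, converting that many moles of HNO2 to NO2-.
Remaining n(HNO2) = 0.003118 mol; n(NO2-) = 0.004341 mol.
By Henderson-Hasselbalch, pH = pKa + log([A^-]/[HA]) = 3.35 + log(0.004341/0.003118) = 3.35 + (+0.14) = 3.49.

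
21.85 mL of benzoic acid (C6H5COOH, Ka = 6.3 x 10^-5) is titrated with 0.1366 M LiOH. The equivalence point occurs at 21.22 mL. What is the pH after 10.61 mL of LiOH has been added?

4.20

10.61 mL is exactly half the equivalence volume (21.22/2), i.e. the half-equivalence point.
There, n(HA) = n(A^-), so pH = pKa = -log(6.3 x 10^-5) = 4.20.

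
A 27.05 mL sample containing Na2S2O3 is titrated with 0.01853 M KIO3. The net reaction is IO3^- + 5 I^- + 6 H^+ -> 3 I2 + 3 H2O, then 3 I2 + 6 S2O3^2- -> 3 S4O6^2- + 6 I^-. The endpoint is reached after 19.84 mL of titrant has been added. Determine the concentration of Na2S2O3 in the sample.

0.0815 M

n(KIO3) = 0.01853 x 0.01984 = 0.0003676 mol.
From the balanced equation, 1 mol KIO3 reacts with 6 mol Na2S2O3, so n(Na2S2O3) = 0.0003676 x 6/1 = 0.002206 mol.
[Na2S2O3] = 0.002206 / 0.02705 L = 0.0815 M.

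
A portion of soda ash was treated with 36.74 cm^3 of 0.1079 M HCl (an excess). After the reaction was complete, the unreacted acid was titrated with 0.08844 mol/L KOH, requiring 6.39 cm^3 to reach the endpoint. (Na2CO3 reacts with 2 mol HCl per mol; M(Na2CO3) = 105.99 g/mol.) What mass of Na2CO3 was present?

Total n(HCl) added = 0.1079 x 0.03674 = 0.003964 mol.
n(KOH) used = 0.08844 x 0.006390 = 0.0005651 mol, which equals the excess n(HCl).
So n(HCl) consumed by the sample = 0.003964 - 0.0005651 = 0.003399 mol.
n(Na2CO3) = 0.003399 / 2 = 0.001700 mol.
mass = 0.001700 mol x 105.99 g/mol = 0.180 g.

0.180 g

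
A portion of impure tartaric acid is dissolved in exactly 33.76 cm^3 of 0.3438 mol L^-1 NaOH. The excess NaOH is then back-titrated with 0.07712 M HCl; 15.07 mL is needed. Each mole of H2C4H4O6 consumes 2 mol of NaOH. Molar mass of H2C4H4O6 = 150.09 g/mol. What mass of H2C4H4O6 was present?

0.784 g

Total n(NaOH) added = 0.3438 x 0.03376 = 0.01161 mol.
n(HCl) used = 0.07712 x 0.01507 = 0.001162 mol, which equals the excess n(NaOH).
So n(NaOH) consumed by the sample = 0.01161 - 0.001162 = 0.01044 mol.
n(H2C4H4O6) = 0.01044 / 2 = 0.005222 mol.
mass = 0.005222 mol x 150.09 g/mol = 0.784 g.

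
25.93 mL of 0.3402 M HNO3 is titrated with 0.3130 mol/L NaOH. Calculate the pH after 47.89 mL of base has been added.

n(acid) = 0.3402 x 0.02593 = 0.008821 mol; n(NaOH) added = 0.3130 x 0.04789 = 0.01499 mol.
Base is in excess by 0.01499 - 0.008821 = 0.006168 mol in a total volume of 0.07382 L.
[OH^-] = 0.006168/0.07382 = 0.08356 M, so pOH = 1.08 and pH = 14.00 - 1.08 = 12.92.

12.92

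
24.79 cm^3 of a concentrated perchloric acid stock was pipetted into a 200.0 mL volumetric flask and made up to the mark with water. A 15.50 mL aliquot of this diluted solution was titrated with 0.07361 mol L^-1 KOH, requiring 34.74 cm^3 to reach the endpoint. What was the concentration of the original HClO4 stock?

n(KOH) = 0.07361 x 0.03474 = 0.002557 mol.
n(HClO4) in the aliquot = 0.002557 mol.
[diluted HClO4] = 0.002557 / 0.01550 = 0.1650 M.
Dilution factor = 200.0/24.79 = 8.068, so [stock] = 0.1650 x 8.068 = 1.33 M.

1.33 M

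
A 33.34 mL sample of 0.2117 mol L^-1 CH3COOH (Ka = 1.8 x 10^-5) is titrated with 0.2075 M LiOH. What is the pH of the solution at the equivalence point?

n(CH3COOH) = 0.2117 x 0.03334 = 0.007058 mol; V(LiOH) at equivalence = 0.007058/0.2075 = 0.03401 L.
At equivalence all the acid is converted to CH3COO-; total volume = 0.03334 + 0.03401 = 0.06735 L, so [CH3COO-] = 0.007058/0.06735 = 0.1048 M.
Kb = Kw/Ka = 1.0e-14 / 1.8 x 10^-5 = 5.56e-10.
[OH^-] = sqrt(Kb x [CH3COO-]) = sqrt(5.56e-10 x 0.1048) = 7.63e-6 M.
pOH = 5.12, so pH = 14.00 - 5.12 = 8.88.

8.88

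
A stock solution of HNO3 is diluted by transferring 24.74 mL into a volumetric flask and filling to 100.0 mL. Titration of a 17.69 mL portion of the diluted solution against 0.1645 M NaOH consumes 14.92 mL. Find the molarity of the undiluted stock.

0.561 M

n(NaOH) = 0.1645 x 0.01492 = 0.002454 mol.
n(HNO3) in the aliquot = 0.002454 mol.
[diluted HNO3] = 0.002454 / 0.01769 = 0.1387 M.
Dilution factor = 100.0/24.74 = 4.042, so [stock] = 0.1387 x 4.042 = 0.561 M.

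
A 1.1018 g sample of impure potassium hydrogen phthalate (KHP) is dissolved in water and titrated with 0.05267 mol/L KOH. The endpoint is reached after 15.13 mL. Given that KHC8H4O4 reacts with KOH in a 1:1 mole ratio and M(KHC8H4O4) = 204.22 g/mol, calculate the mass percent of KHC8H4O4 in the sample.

n(KOH) = 0.05267 x 0.01513 = 0.0007969 mol.
n(KHC8H4O4) = 0.0007969 / 1 = 0.0007969 mol.
mass of KHC8H4O4 = 0.0007969 x 204.22 = 0.1627 g.
% purity = 0.1627 / 1.1018 x 100 = 14.8%.

14.8%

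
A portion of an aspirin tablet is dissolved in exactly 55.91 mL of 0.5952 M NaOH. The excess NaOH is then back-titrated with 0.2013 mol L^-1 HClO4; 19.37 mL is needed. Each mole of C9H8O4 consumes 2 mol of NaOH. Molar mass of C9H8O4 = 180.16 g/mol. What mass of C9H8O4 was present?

2.65 g

Total n(NaOH) added = 0.5952 x 0.05591 = 0.03328 mol.
n(HClO4) used = 0.2013 x 0.01937 = 0.003899 mol, which equals the excess n(NaOH).
So n(NaOH) consumed by the sample = 0.03328 - 0.003899 = 0.02938 mol.
n(C9H8O4) = 0.02938 / 2 = 0.01469 mol.
mass = 0.01469 mol x 180.16 g/mol = 2.65 g.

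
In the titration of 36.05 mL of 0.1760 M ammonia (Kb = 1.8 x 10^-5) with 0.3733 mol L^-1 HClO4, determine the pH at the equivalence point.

n(NH3) = 0.1760 x 0.03605 = 0.006345 mol; V(HClO4) at equivalence = 0.006345/0.3733 = 0.01700 L.
At equivalence the base is fully converted to NH4+; total volume = 0.05305 L, so [NH4+] = 0.006345/0.05305 = 0.1196 M.
Ka(NH4+) = Kw/Kb = 1.0e-14 / 1.8 x 10^-5 = 5.56e-10.
[H^+] = sqrt(Ka x [NH4+]) = sqrt(5.56e-10 x 0.1196) = 8.15e-6 M.
pH = -log(8.15e-6) = 5.09.

5.09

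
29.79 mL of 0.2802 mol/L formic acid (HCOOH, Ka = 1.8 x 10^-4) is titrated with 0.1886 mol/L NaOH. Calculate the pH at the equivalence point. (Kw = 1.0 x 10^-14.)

n(HCOOH) = 0.2802 x 0.02979 = 0.008347 mol; V(NaOH) at equivalence = 0.008347/0.1886 = 0.04426 L.
At equivalence all the acid is converted to HCOO-; total volume = 0.02979 + 0.04426 = 0.07405 L, so [HCOO-] = 0.008347/0.07405 = 0.1127 M.
Kb = Kw/Ka = 1.0e-14 / 1.8 x 10^-4 = 5.56e-11.
[OH^-] = sqrt(Kb x [HCOO-]) = sqrt(5.56e-11 x 0.1127) = 2.50e-6 M.
pOH = 5.60, so pH = 14.00 - 5.60 = 8.40.

8.40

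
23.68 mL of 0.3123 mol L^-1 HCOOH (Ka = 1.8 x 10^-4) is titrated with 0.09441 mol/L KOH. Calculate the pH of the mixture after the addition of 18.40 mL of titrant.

3.23

Initial n(HCOOH) = 0.3123 x 0.02368 = 0.007395 mol.
n(KOH) added = 0.09441 x 0.01840 = 0.001737 mol, converting that many moles of HCOOH to HCOO-.
Remaining n(HCOOH) = 0.005658 mol; n(HCOO-) = 0.001737 mol.
By Henderson-Hasselbalch, pH = pKa + log([A^-]/[HA]) = 3.74 + log(0.001737/0.005658) = 3.74 + (-0.51) = 3.23.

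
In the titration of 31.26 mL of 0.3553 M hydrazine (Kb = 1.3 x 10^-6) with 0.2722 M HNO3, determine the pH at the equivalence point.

n(N2H4) = 0.3553 x 0.03126 = 0.01111 mol; V(HNO3) at equivalence = 0.01111/0.2722 = 0.04080 L.
At equivalence the base is fully converted to N2H5+; total volume = 0.07206 L, so [N2H5+] = 0.01111/0.07206 = 0.1541 M.
Ka(N2H5+) = Kw/Kb = 1.0e-14 / 1.3 x 10^-6 = 7.69e-9.
[H^+] = sqrt(Ka x [N2H5+]) = sqrt(7.69e-9 x 0.1541) = 3.44e-5 M.
pH = -log(3.44e-5) = 4.46.

4.46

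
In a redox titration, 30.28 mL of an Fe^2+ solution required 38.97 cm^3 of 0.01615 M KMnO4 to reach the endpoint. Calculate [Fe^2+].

0.104 M

n(KMnO4) = 0.01615 x 0.03897 = 0.0006294 mol.
From the balanced equation, 1 mol KMnO4 reacts with 5 mol Fe^2+, so n(Fe^2+) = 0.0006294 x 5/1 = 0.003147 mol.
[Fe^2+] = 0.003147 / 0.03028 L = 0.104 M.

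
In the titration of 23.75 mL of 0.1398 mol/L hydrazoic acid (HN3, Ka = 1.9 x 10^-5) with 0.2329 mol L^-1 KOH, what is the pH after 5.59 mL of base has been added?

Initial n(HN3) = 0.1398 x 0.02375 = 0.003320 mol.
n(KOH) added = 0.2329 x 0.005590 = 0.001302 mol, converting that many moles of HN3 to N3-.
Remaining n(HN3) = 0.002018 mol; n(N3-) = 0.001302 mol.
By Henderson-Hasselbalch, pH = pKa + log([A^-]/[HA]) = 4.72 + log(0.001302/0.002018) = 4.72 + (-0.19) = 4.53.

4.53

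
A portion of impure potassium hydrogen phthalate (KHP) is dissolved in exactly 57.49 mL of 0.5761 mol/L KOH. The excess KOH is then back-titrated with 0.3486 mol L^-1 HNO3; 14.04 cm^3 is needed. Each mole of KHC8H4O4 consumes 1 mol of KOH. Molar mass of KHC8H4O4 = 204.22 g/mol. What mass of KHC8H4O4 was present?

5.76 g

Total n(KOH) added = 0.5761 x 0.05749 = 0.03312 mol.
n(HNO3) used = 0.3486 x 0.01404 = 0.004894 mol, which equals the excess n(KOH).
So n(KOH) consumed by the sample = 0.03312 - 0.004894 = 0.02823 mol.
n(KHC8H4O4) = 0.02823 / 1 = 0.02823 mol.
mass = 0.02823 mol x 204.22 g/mol = 5.76 g.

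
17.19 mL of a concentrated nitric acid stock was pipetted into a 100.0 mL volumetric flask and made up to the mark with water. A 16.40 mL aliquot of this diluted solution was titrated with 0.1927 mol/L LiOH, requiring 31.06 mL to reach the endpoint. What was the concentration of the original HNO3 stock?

n(LiOH) = 0.1927 x 0.03106 = 0.005985 mol.
n(HNO3) in the aliquot = 0.005985 mol.
[diluted HNO3] = 0.005985 / 0.01640 = 0.3650 M.
Dilution factor = 100.0/17.19 = 5.817, so [stock] = 0.3650 x 5.817 = 2.12 M.

2.12 M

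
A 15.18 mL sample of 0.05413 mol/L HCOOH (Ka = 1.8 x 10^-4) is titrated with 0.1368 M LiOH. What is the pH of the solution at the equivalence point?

8.17

n(HCOOH) = 0.05413 x 0.01518 = 0.0008217 mol; V(LiOH) at equivalence = 0.0008217/0.1368 = 0.006007 L.
At equivalence all the acid is converted to HCOO-; total volume = 0.01518 + 0.006007 = 0.02119 L, so [HCOO-] = 0.0008217/0.02119 = 0.03878 M.
Kb = Kw/Ka = 1.0e-14 / 1.8 x 10^-4 = 5.56e-11.
[OH^-] = sqrt(Kb x [HCOO-]) = sqrt(5.56e-11 x 0.03878) = 1.47e-6 M.
pOH = 5.83, so pH = 14.00 - 5.83 = 8.17.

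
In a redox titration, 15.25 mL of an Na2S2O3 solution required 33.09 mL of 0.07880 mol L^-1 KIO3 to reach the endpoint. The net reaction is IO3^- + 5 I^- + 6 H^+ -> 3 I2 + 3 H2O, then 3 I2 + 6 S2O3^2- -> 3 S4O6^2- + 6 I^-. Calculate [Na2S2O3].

1.03 M

n(KIO3) = 0.07880 x 0.03309 = 0.002607 mol.
From the balanced equation, 1 mol KIO3 reacts with 6 mol Na2S2O3, so n(Na2S2O3) = 0.002607 x 6/1 = 0.01564 mol.
[Na2S2O3] = 0.01564 / 0.01525 L = 1.03 M.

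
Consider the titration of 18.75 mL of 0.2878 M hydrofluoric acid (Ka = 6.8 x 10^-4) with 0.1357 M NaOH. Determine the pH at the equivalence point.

n(HF) = 0.2878 x 0.01875 = 0.005396 mol; V(NaOH) at equivalence = 0.005396/0.1357 = 0.03977 L.
At equivalence all the acid is converted to F-; total volume = 0.01875 + 0.03977 = 0.05852 L, so [F-] = 0.005396/0.05852 = 0.09222 M.
Kb = Kw/Ka = 1.0e-14 / 6.8 x 10^-4 = 1.47e-11.
[OH^-] = sqrt(Kb x [F-]) = sqrt(1.47e-11 x 0.09222) = 1.16e-6 M.
pOH = 5.93, so pH = 14.00 - 5.93 = 8.07.

8.07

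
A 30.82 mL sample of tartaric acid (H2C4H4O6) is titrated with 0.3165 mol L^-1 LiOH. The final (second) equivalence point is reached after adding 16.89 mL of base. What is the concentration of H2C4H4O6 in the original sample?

n(LiOH) = 0.3165 x 0.01689 = 0.005346 mol.
At the final (second) equivalence point, 2 mol OH^- react per mol H2C4H4O6, so n(H2C4H4O6) = 0.005346 / 2 = 0.002673 mol.
[H2C4H4O6] = 0.002673 / 0.03082 L = 0.0867 M.

0.0867 M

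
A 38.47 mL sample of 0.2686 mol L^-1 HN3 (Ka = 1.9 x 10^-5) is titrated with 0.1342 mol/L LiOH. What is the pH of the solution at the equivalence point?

8.84

n(HN3) = 0.2686 x 0.03847 = 0.01033 mol; V(LiOH) at equivalence = 0.01033/0.1342 = 0.07700 L.
At equivalence all the acid is converted to N3-; total volume = 0.03847 + 0.07700 = 0.1155 L, so [N3-] = 0.01033/0.1155 = 0.08949 M.
Kb = Kw/Ka = 1.0e-14 / 1.9 x 10^-5 = 5.26e-10.
[OH^-] = sqrt(Kb x [N3-]) = sqrt(5.26e-10 x 0.08949) = 6.86e-6 M.
pOH = 5.16, so pH = 14.00 - 5.16 = 8.84.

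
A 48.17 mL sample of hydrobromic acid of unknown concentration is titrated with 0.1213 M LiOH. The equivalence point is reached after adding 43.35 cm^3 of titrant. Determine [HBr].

0.109 M

n(LiOH) delivered = 0.1213 x 0.04335 = 0.005258 mol.
For a 1:1 reaction, n(HBr) = 0.005258 mol.
[HBr] = 0.005258 mol / 0.04817 L = 0.109 M.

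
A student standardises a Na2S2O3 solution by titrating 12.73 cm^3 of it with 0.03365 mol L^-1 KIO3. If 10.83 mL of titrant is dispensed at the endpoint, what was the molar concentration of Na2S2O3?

n(KIO3) = 0.03365 x 0.01083 = 0.0003644 mol.
From the balanced equation, 1 mol KIO3 reacts with 6 mol Na2S2O3, so n(Na2S2O3) = 0.0003644 x 6/1 = 0.002187 mol.
[Na2S2O3] = 0.002187 / 0.01273 L = 0.172 M.

0.172 M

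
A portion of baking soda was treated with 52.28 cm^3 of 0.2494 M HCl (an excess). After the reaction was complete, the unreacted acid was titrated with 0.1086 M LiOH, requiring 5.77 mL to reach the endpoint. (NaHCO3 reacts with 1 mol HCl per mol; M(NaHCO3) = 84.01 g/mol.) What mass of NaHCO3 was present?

Total n(HCl) added = 0.2494 x 0.05228 = 0.01304 mol.
n(LiOH) used = 0.1086 x 0.005770 = 0.0006266 mol, which equals the excess n(HCl).
So n(HCl) consumed by the sample = 0.01304 - 0.0006266 = 0.01241 mol.
n(NaHCO3) = 0.01241 / 1 = 0.01241 mol.
mass = 0.01241 mol x 84.01 g/mol = 1.04 g.

1.04 g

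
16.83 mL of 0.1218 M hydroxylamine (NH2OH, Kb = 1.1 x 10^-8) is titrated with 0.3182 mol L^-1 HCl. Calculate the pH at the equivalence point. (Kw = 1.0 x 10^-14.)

3.55

n(NH2OH) = 0.1218 x 0.01683 = 0.002050 mol; V(HCl) at equivalence = 0.002050/0.3182 = 0.006442 L.
At equivalence the base is fully converted to NH3OH+; total volume = 0.02327 L, so [NH3OH+] = 0.002050/0.02327 = 0.08808 M.
Ka(NH3OH+) = Kw/Kb = 1.0e-14 / 1.1 x 10^-8 = 9.09e-7.
[H^+] = sqrt(Ka x [NH3OH+]) = sqrt(9.09e-7 x 0.08808) = 0.000283 M.
pH = -log(0.000283) = 3.55.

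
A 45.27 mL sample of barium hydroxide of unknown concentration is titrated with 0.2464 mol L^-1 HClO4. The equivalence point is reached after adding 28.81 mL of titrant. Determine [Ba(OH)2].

0.0784 M

n(HClO4) delivered = 0.2464 x 0.02881 = 0.007099 mol.
The reaction is 1 Ba(OH)2 + 2 HClO4, so n(Ba(OH)2) = 0.007099 x 1/2 = 0.003549 mol.
[Ba(OH)2] = 0.003549 mol / 0.04527 L = 0.0784 M.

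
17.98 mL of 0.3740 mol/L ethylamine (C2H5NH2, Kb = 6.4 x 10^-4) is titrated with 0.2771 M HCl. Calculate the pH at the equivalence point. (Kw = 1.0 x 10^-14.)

5.80

n(C2H5NH2) = 0.3740 x 0.01798 = 0.006725 mol; V(HCl) at equivalence = 0.006725/0.2771 = 0.02427 L.
At equivalence the base is fully converted to C2H5NH3+; total volume = 0.04225 L, so [C2H5NH3+] = 0.006725/0.04225 = 0.1592 M.
Ka(C2H5NH3+) = Kw/Kb = 1.0e-14 / 6.4 x 10^-4 = 1.56e-11.
[H^+] = sqrt(Ka x [C2H5NH3+]) = sqrt(1.56e-11 x 0.1592) = 1.58e-6 M.
pH = -log(1.58e-6) = 5.80.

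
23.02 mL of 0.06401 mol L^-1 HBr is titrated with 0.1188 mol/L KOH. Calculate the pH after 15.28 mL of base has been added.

11.95

n(acid) = 0.06401 x 0.02302 = 0.001474 mol; n(KOH) added = 0.1188 x 0.01528 = 0.001815 mol.
Base is in excess by 0.001815 - 0.001474 = 0.0003418 mol in a total volume of 0.03830 L.
[OH^-] = 0.0003418/0.03830 = 0.008923 M, so pOH = 2.05 and pH = 14.00 - 2.05 = 11.95.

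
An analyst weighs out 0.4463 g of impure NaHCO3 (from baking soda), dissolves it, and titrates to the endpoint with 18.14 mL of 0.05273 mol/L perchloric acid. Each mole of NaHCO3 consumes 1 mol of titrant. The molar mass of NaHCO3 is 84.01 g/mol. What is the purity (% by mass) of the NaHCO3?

n(HClO4) = 0.05273 x 0.01814 = 0.0009565 mol.
n(NaHCO3) = 0.0009565 / 1 = 0.0009565 mol.
mass of NaHCO3 = 0.0009565 x 84.01 = 0.08036 g.
% purity = 0.08036 / 0.4463 x 100 = 18.0%.

18.0%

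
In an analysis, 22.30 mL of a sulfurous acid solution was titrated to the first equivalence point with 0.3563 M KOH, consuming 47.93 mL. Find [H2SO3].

n(KOH) = 0.3563 x 0.04793 = 0.01708 mol.
At the first equivalence point, 1 mol OH^- react per mol H2SO3, so n(H2SO3) = 0.01708 / 1 = 0.01708 mol.
[H2SO3] = 0.01708 / 0.02230 L = 0.766 M.

0.766 M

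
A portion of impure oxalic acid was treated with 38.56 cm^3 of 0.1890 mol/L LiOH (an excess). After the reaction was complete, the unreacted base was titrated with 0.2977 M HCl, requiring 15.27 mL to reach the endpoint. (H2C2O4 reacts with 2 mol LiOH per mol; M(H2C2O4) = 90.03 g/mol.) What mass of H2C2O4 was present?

Total n(LiOH) added = 0.1890 x 0.03856 = 0.007288 mol.
n(HCl) used = 0.2977 x 0.01527 = 0.004546 mol, which equals the excess n(LiOH).
So n(LiOH) consumed by the sample = 0.007288 - 0.004546 = 0.002742 mol.
n(H2C2O4) = 0.002742 / 2 = 0.001371 mol.
mass = 0.001371 mol x 90.03 g/mol = 0.123 g.

0.123 g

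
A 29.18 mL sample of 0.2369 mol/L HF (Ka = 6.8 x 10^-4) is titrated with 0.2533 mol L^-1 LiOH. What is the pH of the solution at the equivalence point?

8.13

n(HF) = 0.2369 x 0.02918 = 0.006913 mol; V(LiOH) at equivalence = 0.006913/0.2533 = 0.02729 L.
At equivalence all the acid is converted to F-; total volume = 0.02918 + 0.02729 = 0.05647 L, so [F-] = 0.006913/0.05647 = 0.1224 M.
Kb = Kw/Ka = 1.0e-14 / 6.8 x 10^-4 = 1.47e-11.
[OH^-] = sqrt(Kb x [F-]) = sqrt(1.47e-11 x 0.1224) = 1.34e-6 M.
pOH = 5.87, so pH = 14.00 - 5.87 = 8.13.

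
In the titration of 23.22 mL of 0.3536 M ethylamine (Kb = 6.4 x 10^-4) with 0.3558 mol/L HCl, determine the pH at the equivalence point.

5.78

n(C2H5NH2) = 0.3536 x 0.02322 = 0.008211 mol; V(HCl) at equivalence = 0.008211/0.3558 = 0.02308 L.
At equivalence the base is fully converted to C2H5NH3+; total volume = 0.04630 L, so [C2H5NH3+] = 0.008211/0.04630 = 0.1773 M.
Ka(C2H5NH3+) = Kw/Kb = 1.0e-14 / 6.4 x 10^-4 = 1.56e-11.
[H^+] = sqrt(Ka x [C2H5NH3+]) = sqrt(1.56e-11 x 0.1773) = 1.66e-6 M.
pH = -log(1.66e-6) = 5.78.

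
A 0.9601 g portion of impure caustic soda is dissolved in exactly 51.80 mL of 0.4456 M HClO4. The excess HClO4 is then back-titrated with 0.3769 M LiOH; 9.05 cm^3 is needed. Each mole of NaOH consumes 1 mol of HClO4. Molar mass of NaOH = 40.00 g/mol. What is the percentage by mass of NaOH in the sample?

82.0%

Total n(HClO4) added = 0.4456 x 0.05180 = 0.02308 mol.
n(LiOH) used = 0.3769 x 0.009050 = 0.003411 mol, which equals the excess n(HClO4).
So n(HClO4) consumed by the sample = 0.02308 - 0.003411 = 0.01967 mol.
n(NaOH) = 0.01967 / 1 = 0.01967 mol.
mass NaOH = 0.01967 x 40.00 = 0.7868 g, so %NaOH = 0.7868/0.9601 x 100 = 82.0%.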